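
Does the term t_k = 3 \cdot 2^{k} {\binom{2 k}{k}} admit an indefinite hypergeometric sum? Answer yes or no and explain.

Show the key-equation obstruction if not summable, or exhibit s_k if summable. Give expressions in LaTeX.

No. Not Gosper-summable.

r(k) = 4*(2*k + 1)/(k + 1) after simplifying.
A = 8*k + 4, B = k + 1, C = 1.
Need (8*k + 4)·f(k+1) − (k)·f(k) = 1.
Degrees (1,1,0) ⇒ d ≤ -1.
Bound -1 < 0, so the key equation has no polynomial solution.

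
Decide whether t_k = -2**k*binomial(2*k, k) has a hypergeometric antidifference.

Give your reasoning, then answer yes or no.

No; the degree bound rules out any f.

Compute t_(k+1)/t_k: get 4*(2*k + 1)/(k + 1).
Factor: A=8*k + 4; B=k + 1; C=1.
Need (8*k + 4)·f(k+1) − (k)·f(k) = 1.
From deg A=1, deg B=1, deg C=0: d=-1.
Negative degree bound (-1): no f exists, t_k not Gosper-summable.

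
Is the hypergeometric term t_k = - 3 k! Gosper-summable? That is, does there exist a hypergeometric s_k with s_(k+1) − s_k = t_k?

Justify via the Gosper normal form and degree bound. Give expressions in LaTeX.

The ratio is k + 1.
A = k + 1, B = 1, C = 1.
f must satisfy (k + 1)·f(k+1) − (1)·f(k) = 1.
Degrees (1,0,0) ⇒ d ≤ -1.
deg f ≤ -1 is impossible — no certificate.

No; the degree bound rules out any f.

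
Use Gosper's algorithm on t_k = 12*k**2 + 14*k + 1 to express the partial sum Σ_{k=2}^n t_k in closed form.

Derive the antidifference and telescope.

S(n) = 4*n**3 + 13*n**2 + 10*n - 27

Step 1: r(k) = (12*k**2 + 38*k + 27)/(12*k**2 + 14*k + 1).
Take A(k)=1, B(k)=1, C(k)=k**2 + 7*k/6 + 1/12.
Set up (1)·f(k+1) − (1)·f(k) − (k**2 + 7*k/6 + 1/12) = 0.
Bound: deg f ≤ 3.
A polynomial solution: f(k) = k*(4*k**2 + k - 4)/12.
R(k) = B(k−1)·f(k)/C(k) = k*(4*k**2 + k - 4)/(12*k**2 + 14*k + 1); s_k = R·t_k = k*(4*k**2 + k - 4).
Check: Δs_k = 12*k**2 + 14*k + 1. ✓
Evaluate: s_(n+1) = 4*n**3 + 13*n**2 + 10*n + 1; subtract s_(2) = 28 ⇒ S(n) = 4*n**3 + 13*n**2 + 10*n - 27.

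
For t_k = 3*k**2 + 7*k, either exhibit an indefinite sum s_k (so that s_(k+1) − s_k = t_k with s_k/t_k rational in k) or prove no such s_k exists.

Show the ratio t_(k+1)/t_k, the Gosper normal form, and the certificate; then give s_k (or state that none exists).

s_k = k*(k**2 + 2*k - 3)

The ratio is (3*k**2 + 13*k + 10)/(k*(3*k + 7)).
So A=1 and B=1, with C=k**2 + 7*k/3.
Key eq: (1)·f(k+1) = (1)·f(k) + (k**2 + 7*k/3).
From deg A=0, deg B=0, deg C=2: d=3.
Match coefficients ⇒ f(k) = k*(k - 1)*(k + 3)/3.
So s_k = (B(k−1)f/C)·t_k = ((k - 1)*(k + 3)/(3*k + 7))·t_k = k*(k**2 + 2*k - 3).
Δs = k*(3*k + 7), as required.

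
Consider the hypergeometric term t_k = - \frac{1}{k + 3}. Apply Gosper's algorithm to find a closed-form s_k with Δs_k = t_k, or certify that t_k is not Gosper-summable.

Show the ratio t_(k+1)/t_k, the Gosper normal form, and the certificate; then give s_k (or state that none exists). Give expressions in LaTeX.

none (Gosper's algorithm certifies no s_k)

Ratio r(k) = (k + 3)/(k + 4).
Normal form (A,B,C) = (k + 3, k + 4, 1).
Set up (k + 3)·f(k+1) − (k + 3)·f(k) − (1) = 0.
From deg A=1, deg B=1, deg C=0: d=0.
Put f(k) = c0: A·f(k+1) − B(k−1)·f(k) − C = -1; need -1 = 0 — inconsistent ⇒ no f, not summable.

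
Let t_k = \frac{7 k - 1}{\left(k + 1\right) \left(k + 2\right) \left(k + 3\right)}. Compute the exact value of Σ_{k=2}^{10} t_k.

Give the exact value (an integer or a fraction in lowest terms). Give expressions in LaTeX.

Compute t_(k+1)/t_k: get (k + 1)*(7*k + 6)/((k + 4)*(7*k - 1)).
Take A(k)=k + 1, B(k)=k + 4, C(k)=k - 1/7.
f must satisfy (k + 1)·f(k+1) − (k + 3)·f(k) = k - 1/7.
Degrees (1,1,1) ⇒ d ≤ 2.
Coefficient equations give f(k) = k*(3*k - 5)/14.
So s_k = (B(k−1)f/C)·t_k = (k*(k + 3)*(3*k - 5)/(2*(7*k - 1)))·t_k = k*(3*k - 5)/(2*(k + 1)*(k + 2)).
Verify: (7*k - 1)/(k**3 + 6*k**2 + 11*k + 6) matches t_k.
Sum = s_(11) − s_(2); s_(11) = 77/78, s_(2) = 1/12 ⇒ 47/52.

Σ = 47/52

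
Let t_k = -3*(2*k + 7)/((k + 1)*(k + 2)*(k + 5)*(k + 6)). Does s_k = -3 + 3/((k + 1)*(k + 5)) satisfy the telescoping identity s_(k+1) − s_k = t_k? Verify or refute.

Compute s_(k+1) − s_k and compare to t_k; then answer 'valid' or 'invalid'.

s_(k+1) = -3 + 3/((k + 2)*(k + 6))
s_(k+1) − s_k = 3*(-2*k - 7)/(k**4 + 14*k**3 + 65*k**2 + 112*k + 60)
(s_(k+1) − s_k) − t_k = 0

Valid — Δs_k = t_k.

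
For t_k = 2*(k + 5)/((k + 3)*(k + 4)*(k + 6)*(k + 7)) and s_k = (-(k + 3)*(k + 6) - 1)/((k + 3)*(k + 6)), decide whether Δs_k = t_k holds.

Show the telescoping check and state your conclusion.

s_(k+1) = (-(k + 4)*(k + 7) - 1)/((k + 4)*(k + 7))
s_(k+1) − s_k = 2*(k + 5)/(k**4 + 20*k**3 + 145*k**2 + 450*k + 504)
(s_(k+1) − s_k) − t_k = 0

valid; difference matches t_k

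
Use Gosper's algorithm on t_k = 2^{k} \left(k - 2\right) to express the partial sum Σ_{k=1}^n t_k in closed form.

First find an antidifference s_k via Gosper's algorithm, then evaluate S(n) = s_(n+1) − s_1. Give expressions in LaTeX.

S(n) = 2 \cdot 2^{n} n - 6 \cdot 2^{n} + 6

Ratio r(k) = 2*(k - 1)/(k - 2).
Factor: A=2; B=1; C=k - 2.
Solve (2)·f(k+1) − (1)·f(k) = k - 2.
d = 1 from the (0,0,1) case.
A polynomial solution: f(k) = k - 4.
Get s_k = R·t_k = 2**k*(k - 4) with R(k) = B(k−1)f(k)/C(k) = (k - 4)/(k - 2).
Check: Δs_k = 2**k*(k - 2). ✓
Evaluate: s_(n+1) = 2**(n + 1)*(n - 3); subtract s_(1) = -6 ⇒ S(n) = 2*2**n*n - 6*2**n + 6.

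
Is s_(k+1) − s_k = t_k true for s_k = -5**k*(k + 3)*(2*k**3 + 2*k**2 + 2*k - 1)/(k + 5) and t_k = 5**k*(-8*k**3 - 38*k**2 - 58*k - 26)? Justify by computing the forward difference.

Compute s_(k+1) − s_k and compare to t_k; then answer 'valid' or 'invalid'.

Invalid: residual 5**k*(16*k**4 + 152*k**3 + 492*k**2 + 628*k + 262)/(k**2 + 11*k + 30) ≠ 0.

s_(k+1) = 5**(k + 1)*(-2*k**4 - 16*k**3 - 44*k**2 - 53*k - 20)/(k + 6)
s_(k+1) − s_k = 5**k*(-8*k**5 - 110*k**4 - 564*k**3 - 1312*k**2 - 1398*k - 518)/(k**2 + 11*k + 30)
(s_(k+1) − s_k) − t_k = 5**k*(16*k**4 + 152*k**3 + 492*k**2 + 628*k + 262)/(k**2 + 11*k + 30)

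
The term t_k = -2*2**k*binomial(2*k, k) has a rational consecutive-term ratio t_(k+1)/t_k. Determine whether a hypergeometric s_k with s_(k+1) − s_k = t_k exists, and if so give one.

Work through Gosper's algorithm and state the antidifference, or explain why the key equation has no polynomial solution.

not Gosper-summable; s_k does not exist

The ratio is 4*(2*k + 1)/(k + 1).
Gosper form: A/B · C(k+1)/C(k) with A=8*k + 4, B=k + 1, C=1.
Key eq: (8*k + 4)·f(k+1) = (k)·f(k) + (1).
Degrees (1,1,0) ⇒ d ≤ -1.
Negative degree bound (-1): no f exists, t_k not Gosper-summable.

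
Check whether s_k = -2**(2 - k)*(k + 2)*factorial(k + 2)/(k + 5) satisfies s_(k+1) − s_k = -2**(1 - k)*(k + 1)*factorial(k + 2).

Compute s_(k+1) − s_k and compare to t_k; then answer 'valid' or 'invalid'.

Invalid: residual 6*(k**2 + 6*k + 3)*factorial(k + 2)/(2**k*(k + 5)*(k + 6)) ≠ 0.

s_(k+1) = -2**(1 - k)*(k + 3)*factorial(k + 3)/(k + 6)
s_(k+1) − s_k = -2**(1 - k)*(k**3 + 9*k**2 + 23*k + 21)*factorial(k + 2)/((k + 5)*(k + 6))
(s_(k+1) − s_k) − t_k = 6*(k**2 + 6*k + 3)*factorial(k + 2)/(2**k*(k + 5)*(k + 6))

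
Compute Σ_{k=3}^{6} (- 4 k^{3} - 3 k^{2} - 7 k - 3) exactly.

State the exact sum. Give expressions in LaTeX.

Σ = -2124

Ratio r(k) = (4*k**3 + 15*k**2 + 25*k + 17)/(4*k**3 + 3*k**2 + 7*k + 3).
Normal form (A,B,C) = (1, 1, k**3 + 3*k**2/4 + 7*k/4 + 3/4).
f must satisfy (1)·f(k+1) − (1)·f(k) = k**3 + 3*k**2/4 + 7*k/4 + 3/4.
From deg A=0, deg B=0, deg C=3: d=4.
Solving with deg f ≤ 4: f(k) = k**2*(k**2 - k + 3)/4.
Certificate R = B(k−1)f/C = k**2*(k**2 - k + 3)/(4*k**3 + 3*k**2 + 7*k + 3) gives s_k = k**2*(-k**2 + k - 3).
s_(k+1) − s_k = -4*k**3 - 3*k**2 - 7*k - 3 = t_k.
Σ_(k=3)^(6) t_k = s_(7) − s_(3) = -2205 − (-81) = -2124.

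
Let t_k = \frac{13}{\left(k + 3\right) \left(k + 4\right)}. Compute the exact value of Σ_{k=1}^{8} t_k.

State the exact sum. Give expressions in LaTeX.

Σ = 13/6

Compute t_(k+1)/t_k: get (k + 3)/(k + 5).
Normal form (A,B,C) = (k + 3, k + 5, 1).
Key eq: (k + 3)·f(k+1) = (k + 4)·f(k) + (1).
Degrees (1,1,0) ⇒ d ≤ 1.
Match coefficients ⇒ f(k) = k/3.
Get s_k = R·t_k = 13*k/(3*(k + 3)) with R(k) = B(k−1)f(k)/C(k) = k*(k + 4)/3.
Δs = 13/(k**2 + 7*k + 12), as required.
Sum = s_(9) − s_(1); s_(9) = 13/4, s_(1) = 13/12 ⇒ 13/6.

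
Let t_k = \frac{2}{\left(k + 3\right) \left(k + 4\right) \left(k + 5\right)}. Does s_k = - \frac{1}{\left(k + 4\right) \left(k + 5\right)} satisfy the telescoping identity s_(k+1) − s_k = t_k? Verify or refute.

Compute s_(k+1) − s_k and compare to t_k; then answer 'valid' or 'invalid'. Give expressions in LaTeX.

Invalid: residual - \frac{6}{k^{4} + 18 k^{3} + 119 k^{2} + 342 k + 360} ≠ 0.

s_(k+1) = -1/((k + 5)*(k + 6))
s_(k+1) − s_k = 2/(k**3 + 15*k**2 + 74*k + 120)
(s_(k+1) − s_k) − t_k = -6/(k**4 + 18*k**3 + 119*k**2 + 342*k + 360)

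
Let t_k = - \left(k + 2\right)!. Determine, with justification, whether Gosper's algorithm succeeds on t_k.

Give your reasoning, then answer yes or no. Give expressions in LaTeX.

No — key equation has no polynomial f.

Compute t_(k+1)/t_k: get k + 3.
Normal form (A,B,C) = (k + 3, 1, 1).
Need (k + 3)·f(k+1) − (1)·f(k) = 1.
Bound: deg f ≤ -1.
Negative degree bound (-1): no f exists, t_k not Gosper-summable.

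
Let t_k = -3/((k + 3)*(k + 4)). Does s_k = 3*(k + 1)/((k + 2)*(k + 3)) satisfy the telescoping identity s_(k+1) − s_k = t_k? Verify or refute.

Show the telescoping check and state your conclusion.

s_(k+1) = 3*(k + 2)/((k + 3)*(k + 4))
s_(k+1) − s_k = -3*k/(k**3 + 9*k**2 + 26*k + 24)
(s_(k+1) − s_k) − t_k = 6/(k**3 + 9*k**2 + 26*k + 24)

Invalid: residual 6/(k**3 + 9*k**2 + 26*k + 24) ≠ 0.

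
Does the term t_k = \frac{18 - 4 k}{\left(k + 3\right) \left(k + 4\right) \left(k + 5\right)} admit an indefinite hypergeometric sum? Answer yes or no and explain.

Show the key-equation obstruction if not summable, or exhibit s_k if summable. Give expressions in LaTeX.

r(k) = (k + 3)*(2*k - 7)/((k + 6)*(2*k - 9)) after simplifying.
Normal form (A,B,C) = (k + 3, k + 6, k - 9/2).
f must satisfy (k + 3)·f(k+1) − (k + 5)·f(k) = k - 9/2.
Bound: deg f ≤ 2.
Match coefficients ⇒ f(k) = -k*(k + 23)/16.
Get s_k = R·t_k = k*(k + 23)/(4*(k + 3)*(k + 4)) with R(k) = B(k−1)f(k)/C(k) = -k*(k + 5)*(k + 23)/(8*(2*k - 9)).
s_(k+1) − s_k = 2*(9 - 2*k)/(k**3 + 12*k**2 + 47*k + 60) = t_k.

Yes. s_k = \frac{k \left(k + 23\right)}{4 \left(k + 3\right) \left(k + 4\right)}.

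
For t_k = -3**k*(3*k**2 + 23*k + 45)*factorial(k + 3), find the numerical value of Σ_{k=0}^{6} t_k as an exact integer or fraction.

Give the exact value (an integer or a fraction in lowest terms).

r(k) = 3*(3*k**3 + 41*k**2 + 187*k + 284)/(3*k**2 + 23*k + 45) after simplifying.
Normal form (A,B,C) = (3*k + 12, 1, k**2 + 23*k/3 + 15).
Solve (3*k + 12)·f(k+1) − (1)·f(k) = k**2 + 23*k/3 + 15.
From deg A=1, deg B=0, deg C=2: d=1.
A polynomial solution: f(k) = (k + 3)/3.
Get s_k = R·t_k = -3**k*(k + 3)*factorial(k + 3) with R(k) = B(k−1)f(k)/C(k) = (k + 3)/(3*k**2 + 23*k + 45).
s_(k+1) − s_k = -3**k*(3*k**2 + 23*k + 45)*factorial(k + 3) = t_k.
Telescoping: Σ = s_(7) − s_(0) = -79361856000 − (-18) = -79361855982.

Σ = -79361855982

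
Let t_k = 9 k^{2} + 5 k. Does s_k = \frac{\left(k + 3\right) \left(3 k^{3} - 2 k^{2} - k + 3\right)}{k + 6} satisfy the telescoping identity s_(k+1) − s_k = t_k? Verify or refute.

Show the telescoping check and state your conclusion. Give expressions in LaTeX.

Invalid: residual \frac{3 \left(- 6 k^{3} - 61 k^{2} - 31 k + 3\right)}{k^{2} + 13 k + 42} ≠ 0.

s_(k+1) = (3*k**4 + 19*k**3 + 32*k**2 + 19*k + 12)/(k + 7)
s_(k+1) − s_k = (9*k**4 + 104*k**3 + 260*k**2 + 117*k + 9)/(k**2 + 13*k + 42)
(s_(k+1) − s_k) − t_k = 3*(-6*k**3 - 61*k**2 - 31*k + 3)/(k**2 + 13*k + 42)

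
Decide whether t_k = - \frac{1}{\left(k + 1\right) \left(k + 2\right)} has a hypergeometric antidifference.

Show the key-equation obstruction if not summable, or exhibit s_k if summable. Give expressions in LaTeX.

Yes. s_k = - \frac{k}{k + 1}.

r(k) = (k + 1)/(k + 3) after simplifying.
Take A(k)=k + 1, B(k)=k + 3, C(k)=1.
Key eq: (k + 1)·f(k+1) = (k + 2)·f(k) + (1).
Bound: deg f ≤ 1.
Solve for f: f(k) = k (degree 1 ≤ 1).
R(k) = B(k−1)·f(k)/C(k) = k*(k + 2); s_k = R·t_k = -k/(k + 1).
Verify: -1/(k**2 + 3*k + 2) matches t_k.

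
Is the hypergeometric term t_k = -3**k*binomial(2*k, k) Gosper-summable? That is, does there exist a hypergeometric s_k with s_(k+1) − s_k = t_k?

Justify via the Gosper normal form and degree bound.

No. Not Gosper-summable.

Ratio r(k) = 6*(2*k + 1)/(k + 1).
A = 12*k + 6, B = k + 1, C = 1.
Key eq: (12*k + 6)·f(k+1) = (k)·f(k) + (1).
deg f ≤ -1 (via 1,1,0).
Negative degree bound (-1): no f exists, t_k not Gosper-summable.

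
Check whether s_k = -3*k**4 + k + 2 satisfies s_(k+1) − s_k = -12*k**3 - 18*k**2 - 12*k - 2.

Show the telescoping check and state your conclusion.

valid (s_(k+1) − s_k reduces to t_k)

s_(k+1) = k - 3*(k + 1)**4 + 3
s_(k+1) − s_k = 3*k**4 - 3*(k + 1)**4 + 1
(s_(k+1) − s_k) − t_k = 0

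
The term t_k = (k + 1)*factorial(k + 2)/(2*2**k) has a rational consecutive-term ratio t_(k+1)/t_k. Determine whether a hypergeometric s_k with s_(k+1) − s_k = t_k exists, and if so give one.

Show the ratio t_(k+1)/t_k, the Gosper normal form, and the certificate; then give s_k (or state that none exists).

r(k) = (k + 2)*(k + 3)/(2*(k + 1)) after simplifying.
Take A(k)=k/2 + 3/2, B(k)=1, C(k)=k + 1.
Solve (k/2 + 3/2)·f(k+1) − (1)·f(k) = k + 1.
deg f ≤ 0 (via 1,0,1).
Solving with deg f ≤ 0: f(k) = 2.
Then R = B(k−1)f/C = 2/(k + 1), so s_k = R(k)·t_k = factorial(k + 2)/2**k.
Verify: (k + 1)*factorial(k + 2)/(2*2**k) matches t_k.

s_k = factorial(k + 2)/2**k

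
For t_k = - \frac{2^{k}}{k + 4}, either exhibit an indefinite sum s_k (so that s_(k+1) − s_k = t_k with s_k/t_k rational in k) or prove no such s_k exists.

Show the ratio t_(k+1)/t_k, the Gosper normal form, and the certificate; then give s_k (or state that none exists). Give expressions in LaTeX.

not Gosper-summable; s_k does not exist

Step 1: r(k) = 2*(k + 4)/(k + 5).
Normal form (A,B,C) = (2*k + 8, k + 5, 1).
Need (2*k + 8)·f(k+1) − (k + 4)·f(k) = 1.
From deg A=1, deg B=1, deg C=0: d=-1.
Negative degree bound (-1): no f exists, t_k not Gosper-summable.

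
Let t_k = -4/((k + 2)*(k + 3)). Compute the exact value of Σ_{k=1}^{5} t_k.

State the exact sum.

Step 1: r(k) = (k + 2)/(k + 4).
So A=k + 2 and B=k + 4, with C=1.
f must satisfy (k + 2)·f(k+1) − (k + 3)·f(k) = 1.
d = 1 from the (1,1,0) case.
Solve for f: f(k) = k/2 (degree 1 ≤ 1).
Then R = B(k−1)f/C = k*(k + 3)/2, so s_k = R(k)·t_k = -2*k/(k + 2).
Check: Δs_k = -4/(k**2 + 5*k + 6). ✓
Evaluate s at k=6 and k=1: -3/2 and -2/3; difference -5/6.

Σ = -5/6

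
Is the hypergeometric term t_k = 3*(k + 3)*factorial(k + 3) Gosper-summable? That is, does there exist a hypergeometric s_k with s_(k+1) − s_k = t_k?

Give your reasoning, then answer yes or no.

Yes. s_k = 3*factorial(k + 3).

r(k) = (k + 4)**2/(k + 3) after simplifying.
Gosper form: A/B · C(k+1)/C(k) with A=k + 4, B=1, C=k + 3.
Set up (k + 4)·f(k+1) − (1)·f(k) − (k + 3) = 0.
d = 0 from the (1,0,1) case.
Solve for f: f(k) = 1 (degree 0 ≤ 0).
Then R = B(k−1)f/C = 1/(k + 3), so s_k = R(k)·t_k = 3*factorial(k + 3).
Check: Δs_k = 3*(k + 3)*factorial(k + 3). ✓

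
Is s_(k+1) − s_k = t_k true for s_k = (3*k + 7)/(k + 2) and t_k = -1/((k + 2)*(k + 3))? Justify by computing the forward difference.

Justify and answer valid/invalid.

Valid: the claim telescopes to t_k.

s_(k+1) = (3*k + 10)/(k + 3)
s_(k+1) − s_k = -1/(k**2 + 5*k + 6)
(s_(k+1) − s_k) − t_k = 0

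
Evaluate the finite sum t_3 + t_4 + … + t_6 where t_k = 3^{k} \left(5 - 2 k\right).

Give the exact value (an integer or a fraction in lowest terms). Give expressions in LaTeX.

Ratio r(k) = 3*(2*k - 3)/(2*k - 5).
So A=3 and B=1, with C=k - 5/2.
Key eq: (3)·f(k+1) = (1)·f(k) + (k - 5/2).
Degrees (0,0,1) ⇒ d ≤ 1.
Match coefficients ⇒ f(k) = (k - 4)/2.
So s_k = (B(k−1)f/C)·t_k = ((k - 4)/(2*k - 5))·t_k = 3**k*(4 - k).
Verify: 3**k*(5 - 2*k) matches t_k.
Evaluate s at k=7 and k=3: -6561 and 27; difference -6588.

Σ = -6588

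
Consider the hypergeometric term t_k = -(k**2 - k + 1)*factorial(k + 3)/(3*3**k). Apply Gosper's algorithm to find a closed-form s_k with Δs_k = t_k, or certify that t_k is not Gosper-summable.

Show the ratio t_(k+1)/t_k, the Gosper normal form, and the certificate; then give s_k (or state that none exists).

s_k = -(k - 3)*factorial(k + 3)/3**k

t_(k+1)/t_k = -(k + 4)*(k - (k + 1)**2)/(3*k**2 - 3*k + 3).
Gosper form: A/B · C(k+1)/C(k) with A=k/3 + 4/3, B=1, C=k**2 - k + 1.
Solve (k/3 + 4/3)·f(k+1) − (1)·f(k) = k**2 - k + 1.
From deg A=1, deg B=0, deg C=2: d=1.
Match coefficients ⇒ f(k) = 3*(k - 3).
So s_k = (B(k−1)f/C)·t_k = (3*(k - 3)/(k**2 - k + 1))·t_k = -(k - 3)*factorial(k + 3)/3**k.
Δs = -(k**2 - k + 1)*factorial(k + 3)/(3*3**k), as required.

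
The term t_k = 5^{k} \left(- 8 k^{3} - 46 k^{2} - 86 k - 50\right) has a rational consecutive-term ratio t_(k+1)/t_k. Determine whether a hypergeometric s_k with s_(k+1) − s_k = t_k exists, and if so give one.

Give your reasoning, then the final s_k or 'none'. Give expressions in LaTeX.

s_k = - 2 \cdot 5^{k} k \left(k^{2} + 2 k + 2\right)

Compute t_(k+1)/t_k: get 5*(4*k**3 + 35*k**2 + 101*k + 95)/(4*k**3 + 23*k**2 + 43*k + 25).
So A=5 and B=1, with C=k**3 + 23*k**2/4 + 43*k/4 + 25/4.
Solve (5)·f(k+1) − (1)·f(k) = k**3 + 23*k**2/4 + 43*k/4 + 25/4.
Bound: deg f ≤ 3.
Solving with deg f ≤ 3: f(k) = k*(k**2 + 2*k + 2)/4.
R(k) = B(k−1)·f(k)/C(k) = k*(k**2 + 2*k + 2)/(4*k**3 + 23*k**2 + 43*k + 25); s_k = R·t_k = -2*5**k*k*(k**2 + 2*k + 2).
Δs = 5**k*(-8*k**3 - 46*k**2 - 86*k - 50), as required.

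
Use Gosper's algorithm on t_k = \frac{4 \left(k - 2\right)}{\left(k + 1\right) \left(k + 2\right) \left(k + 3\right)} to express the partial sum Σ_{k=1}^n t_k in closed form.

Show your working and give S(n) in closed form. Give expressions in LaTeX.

The ratio is (k - 1)*(k + 1)/((k - 2)*(k + 4)).
So A=k + 1 and B=k + 4, with C=k - 2.
f must satisfy (k + 1)·f(k+1) − (k + 3)·f(k) = k - 2.
Degrees (1,1,1) ⇒ d ≤ 2.
Solve for f: f(k) = -k*(k + 7)/4 (degree 2 ≤ 2).
R(k) = B(k−1)·f(k)/C(k) = -k*(k + 3)*(k + 7)/(4*(k - 2)); s_k = R·t_k = k*(-k - 7)/((k + 1)*(k + 2)).
Check: Δs_k = 4*(k - 2)/(k**3 + 6*k**2 + 11*k + 6). ✓
Telescope: S(n) = s_(n+1) − s_(1) = (-n**2 - 9*n - 8)/(n**2 + 5*n + 6) − (-4/3) = n*(n - 7)/(3*(n**2 + 5*n + 6)).

S(n) = \frac{n \left(n - 7\right)}{3 \left(n^{2} + 5 n + 6\right)}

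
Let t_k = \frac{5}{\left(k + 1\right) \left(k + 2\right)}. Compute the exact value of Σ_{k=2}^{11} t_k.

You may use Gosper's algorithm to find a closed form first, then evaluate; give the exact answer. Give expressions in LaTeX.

Σ = 50/39

r(k) = (k + 1)/(k + 3) after simplifying.
Normal form (A,B,C) = (k + 1, k + 3, 1).
Set up (k + 1)·f(k+1) − (k + 2)·f(k) − (1) = 0.
From deg A=1, deg B=1, deg C=0: d=1.
A polynomial solution: f(k) = k.
So s_k = (B(k−1)f/C)·t_k = (k*(k + 2))·t_k = 5*k/(k + 1).
s_(k+1) − s_k = 5/(k**2 + 3*k + 2) = t_k.
Sum = s_(12) − s_(2); s_(12) = 60/13, s_(2) = 10/3 ⇒ 50/39.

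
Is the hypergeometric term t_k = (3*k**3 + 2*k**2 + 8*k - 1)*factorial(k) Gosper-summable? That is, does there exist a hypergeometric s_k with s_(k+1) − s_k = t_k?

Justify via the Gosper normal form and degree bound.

r(k) = (3*k**4 + 14*k**3 + 32*k**2 + 33*k + 12)/(3*k**3 + 2*k**2 + 8*k - 1) after simplifying.
Take A(k)=k + 1, B(k)=1, C(k)=k**3 + 2*k**2/3 + 8*k/3 - 1/3.
f must satisfy (k + 1)·f(k+1) − (1)·f(k) = k**3 + 2*k**2/3 + 8*k/3 - 1/3.
d = 2 from the (1,0,3) case.
Solving with deg f ≤ 2: f(k) = (3*k**2 - 4*k + 3)/3.
So s_k = (B(k−1)f/C)·t_k = ((3*k**2 - 4*k + 3)/(3*k**3 + 2*k**2 + 8*k - 1))·t_k = (3*k**2 - 4*k + 3)*factorial(k).
Verify: (3*k**3 + 2*k**2 + 8*k - 1)*factorial(k) matches t_k.

Yes. s_k = (3*k**2 - 4*k + 3)*factorial(k).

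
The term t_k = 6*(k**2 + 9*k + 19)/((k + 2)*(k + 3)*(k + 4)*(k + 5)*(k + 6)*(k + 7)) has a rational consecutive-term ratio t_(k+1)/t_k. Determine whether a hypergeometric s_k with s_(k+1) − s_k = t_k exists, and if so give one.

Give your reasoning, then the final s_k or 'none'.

The ratio is (k + 2)*(9*k + (k + 1)**2 + 28)/((k + 8)*(k**2 + 9*k + 19)).
Normal form (A,B,C) = (k + 2, k + 8, k**2 + 9*k + 19).
Need (k + 2)·f(k+1) − (k + 7)·f(k) = k**2 + 9*k + 19.
deg f ≤ 5 (via 1,1,2).
Match coefficients ⇒ f(k) = k*(k + 3)*(k + 5)*(k**2 + 12*k + 44)/144.
So s_k = (B(k−1)f/C)·t_k = (k*(k + 3)*(k + 5)*(k + 7)*(k**2 + 12*k + 44)/(144*(k**2 + 9*k + 19)))·t_k = k*(k**2 + 12*k + 44)/(24*(k**3 + 12*k**2 + 44*k + 48)).
Δs = 6*(k**2 + 9*k + 19)/(k**6 + 27*k**5 + 295*k**4 + 1665*k**3 + 5104*k**2 + 8028*k + 5040), as required.

s_k = k*(k**2 + 12*k + 44)/(24*(k**3 + 12*k**2 + 44*k + 48))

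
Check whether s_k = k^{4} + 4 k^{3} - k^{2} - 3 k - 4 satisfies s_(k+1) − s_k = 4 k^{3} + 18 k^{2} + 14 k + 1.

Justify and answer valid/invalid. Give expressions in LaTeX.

s_(k+1) = k**4 + 8*k**3 + 17*k**2 + 11*k - 3
s_(k+1) − s_k = 4*k**3 + 18*k**2 + 14*k + 1
(s_(k+1) − s_k) − t_k = 0

valid; difference matches t_k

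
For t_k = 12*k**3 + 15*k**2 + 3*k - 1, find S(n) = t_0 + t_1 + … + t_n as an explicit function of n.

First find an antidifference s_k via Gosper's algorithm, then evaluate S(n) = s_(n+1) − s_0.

Ratio r(k) = (12*k**3 + 51*k**2 + 69*k + 29)/(12*k**3 + 15*k**2 + 3*k - 1).
Normal form (A,B,C) = (1, 1, k**3 + 5*k**2/4 + k/4 - 1/12).
Need (1)·f(k+1) − (1)·f(k) = k**3 + 5*k**2/4 + k/4 - 1/12.
d = 4 from the (0,0,3) case.
Solve for f: f(k) = k**2*(3*k**2 - k - 3)/12 (degree 4 ≤ 4).
Then R = B(k−1)f/C = k**2*(3*k**2 - k - 3)/(12*k**3 + 15*k**2 + 3*k - 1), so s_k = R(k)·t_k = k**2*(3*k**2 - k - 3).
Check: Δs_k = 12*k**3 + 15*k**2 + 3*k - 1. ✓
Evaluate: s_(n+1) = 3*n**4 + 11*n**3 + 12*n**2 + 3*n - 1; subtract s_(0) = 0 ⇒ S(n) = 3*n**4 + 11*n**3 + 12*n**2 + 3*n - 1.

S(n) = 3*n**4 + 11*n**3 + 12*n**2 + 3*n - 1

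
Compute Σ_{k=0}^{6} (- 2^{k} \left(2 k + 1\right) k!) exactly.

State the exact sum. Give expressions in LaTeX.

Σ = -645119

t_(k+1)/t_k = 2*(k + 1)*(2*k + 3)/(2*k + 1).
Take A(k)=2*k + 2, B(k)=1, C(k)=k + 1/2.
Solve (2*k + 2)·f(k+1) − (1)·f(k) = k + 1/2.
Degrees (1,0,1) ⇒ d ≤ 0.
A polynomial solution: f(k) = 1/2.
Get s_k = R·t_k = -2**k*factorial(k) with R(k) = B(k−1)f(k)/C(k) = 1/(2*k + 1).
Check: Δs_k = -2**k*(2*k + 1)*factorial(k). ✓
Evaluate s at k=7 and k=0: -645120 and -1; difference -645119.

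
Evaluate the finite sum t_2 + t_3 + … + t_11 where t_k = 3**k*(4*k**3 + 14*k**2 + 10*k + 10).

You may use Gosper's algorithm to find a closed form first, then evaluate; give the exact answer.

Σ = 1697422428

r(k) = 3*(2*k**3 + 13*k**2 + 25*k + 19)/(2*k**3 + 7*k**2 + 5*k + 5) after simplifying.
Take A(k)=3, B(k)=1, C(k)=k**3 + 7*k**2/2 + 5*k/2 + 5/2.
Solve (3)·f(k+1) − (1)·f(k) = k**3 + 7*k**2/2 + 5*k/2 + 5/2.
d = 3 from the (0,0,3) case.
Solve for f: f(k) = (k**3 - k**2 + k + 1)/2 (degree 3 ≤ 3).
So s_k = (B(k−1)f/C)·t_k = ((k**3 - k**2 + k + 1)/(2*k**3 + 7*k**2 + 5*k + 5))·t_k = 2*3**k*(k**3 - k**2 + k + 1).
Check: Δs_k = 3**k*(4*k**3 + 14*k**2 + 10*k + 10). ✓
Σ_(k=2)^(11) t_k = s_(12) − s_(2) = 1697422554 − (126) = 1697422428.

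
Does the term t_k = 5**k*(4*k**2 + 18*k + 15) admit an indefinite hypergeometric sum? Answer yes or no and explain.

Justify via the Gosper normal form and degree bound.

Yes. s_k = 5**k*k*(k + 2).

Compute t_(k+1)/t_k: get 5*(4*k**2 + 26*k + 37)/(4*k**2 + 18*k + 15).
So A=5 and B=1, with C=k**2 + 9*k/2 + 15/4.
Need (5)·f(k+1) − (1)·f(k) = k**2 + 9*k/2 + 15/4.
d = 2 from the (0,0,2) case.
Solving with deg f ≤ 2: f(k) = k*(k + 2)/4.
Get s_k = R·t_k = 5**k*k*(k + 2) with R(k) = B(k−1)f(k)/C(k) = k*(k + 2)/(4*k**2 + 18*k + 15).
Verify: 5**k*(4*k**2 + 18*k + 15) matches t_k.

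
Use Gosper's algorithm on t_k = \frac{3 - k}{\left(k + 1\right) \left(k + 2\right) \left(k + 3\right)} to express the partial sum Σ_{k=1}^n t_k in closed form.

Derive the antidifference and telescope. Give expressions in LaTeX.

Ratio r(k) = (k - 2)*(k + 1)/((k - 3)*(k + 4)).
So A=k + 1 and B=k + 4, with C=k - 3.
f must satisfy (k + 1)·f(k+1) − (k + 3)·f(k) = k - 3.
From deg A=1, deg B=1, deg C=1: d=2.
A polynomial solution: f(k) = -k*(k + 5)/2.
Then R = B(k−1)f/C = -k*(k + 3)*(k + 5)/(2*(k - 3)), so s_k = R(k)·t_k = k*(k + 5)/(2*(k + 1)*(k + 2)).
Δs = (3 - k)/(k**3 + 6*k**2 + 11*k + 6), as required.
Evaluate: s_(n+1) = (n**2 + 7*n + 6)/(2*(n**2 + 5*n + 6)); subtract s_(1) = 1/2 ⇒ S(n) = n/(n**2 + 5*n + 6).

S(n) = \frac{n}{n^{2} + 5 n + 6}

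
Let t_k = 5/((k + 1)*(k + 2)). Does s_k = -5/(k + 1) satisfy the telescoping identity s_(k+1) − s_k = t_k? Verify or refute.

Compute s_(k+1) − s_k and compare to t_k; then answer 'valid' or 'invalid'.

valid (s_(k+1) − s_k reduces to t_k)

s_(k+1) = -5/(k + 2)
s_(k+1) − s_k = 5/((k + 1)*(k + 2))
(s_(k+1) − s_k) − t_k = 0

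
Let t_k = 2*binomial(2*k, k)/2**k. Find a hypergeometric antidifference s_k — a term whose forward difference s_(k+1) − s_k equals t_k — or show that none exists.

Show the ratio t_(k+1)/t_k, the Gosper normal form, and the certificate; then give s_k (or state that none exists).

none (Gosper's algorithm certifies no s_k)

Compute t_(k+1)/t_k: get (2*k + 1)/(k + 1).
Normal form (A,B,C) = (2*k + 1, k + 1, 1).
f must satisfy (2*k + 1)·f(k+1) − (k)·f(k) = 1.
d = -1 from the (1,1,0) case.
deg f ≤ -1 is impossible — no certificate.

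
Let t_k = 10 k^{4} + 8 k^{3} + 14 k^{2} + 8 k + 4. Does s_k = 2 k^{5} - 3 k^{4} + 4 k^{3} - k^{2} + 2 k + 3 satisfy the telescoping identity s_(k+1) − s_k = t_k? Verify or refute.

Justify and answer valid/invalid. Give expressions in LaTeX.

s_(k+1) = 2*k**5 + 7*k**4 + 12*k**3 + 13*k**2 + 10*k + 7
s_(k+1) − s_k = 10*k**4 + 8*k**3 + 14*k**2 + 8*k + 4
(s_(k+1) − s_k) − t_k = 0

Valid — Δs_k = t_k.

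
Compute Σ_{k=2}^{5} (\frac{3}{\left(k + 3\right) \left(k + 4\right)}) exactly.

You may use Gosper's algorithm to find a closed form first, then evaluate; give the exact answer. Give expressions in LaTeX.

Ratio r(k) = (k + 3)/(k + 5).
A = k + 3, B = k + 5, C = 1.
Solve (k + 3)·f(k+1) − (k + 4)·f(k) = 1.
Bound: deg f ≤ 1.
Match coefficients ⇒ f(k) = k/3.
So s_k = (B(k−1)f/C)·t_k = (k*(k + 4)/3)·t_k = k/(k + 3).
Check: Δs_k = 3/(k**2 + 7*k + 12). ✓
Telescoping: Σ = s_(6) − s_(2) = 2/3 − (2/5) = 4/15.

Σ = 4/15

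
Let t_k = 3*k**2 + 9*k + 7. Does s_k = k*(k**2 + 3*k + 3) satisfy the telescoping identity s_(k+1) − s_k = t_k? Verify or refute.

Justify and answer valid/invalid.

valid (s_(k+1) − s_k reduces to t_k)

s_(k+1) = (k + 1)*(3*k + (k + 1)**2 + 6)
s_(k+1) − s_k = 3*k**2 + 9*k + 7
(s_(k+1) − s_k) − t_k = 0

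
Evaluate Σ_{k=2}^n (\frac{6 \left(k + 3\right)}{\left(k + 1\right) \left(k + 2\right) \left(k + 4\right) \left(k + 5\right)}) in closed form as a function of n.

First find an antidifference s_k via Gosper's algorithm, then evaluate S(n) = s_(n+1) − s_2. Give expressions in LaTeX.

S(n) = \frac{n^{2} + 7 n - 8}{6 \left(n^{2} + 7 n + 10\right)}

Compute t_(k+1)/t_k: get (k + 1)*(k + 4)**2/((k + 3)**2*(k + 6)).
So A=k + 1 and B=k + 6, with C=k**2 + 6*k + 9.
Key eq: (k + 1)·f(k+1) = (k + 5)·f(k) + (k**2 + 6*k + 9).
d = 4 from the (1,1,2) case.
Coefficient equations give f(k) = k*(k + 2)*(k + 3)*(k + 5)/8.
Then R = B(k−1)f/C = k*(k + 2)*(k + 5)**2/(8*(k + 3)), so s_k = R(k)·t_k = 3*k*(k + 5)/(4*(k**2 + 5*k + 4)).
Check: Δs_k = 6*(k + 3)/(k**4 + 12*k**3 + 49*k**2 + 78*k + 40). ✓
Telescope: S(n) = s_(n+1) − s_(2) = 3*(n**2 + 7*n + 6)/(4*(n**2 + 7*n + 10)) − (7/12) = (n**2 + 7*n - 8)/(6*(n**2 + 7*n + 10)).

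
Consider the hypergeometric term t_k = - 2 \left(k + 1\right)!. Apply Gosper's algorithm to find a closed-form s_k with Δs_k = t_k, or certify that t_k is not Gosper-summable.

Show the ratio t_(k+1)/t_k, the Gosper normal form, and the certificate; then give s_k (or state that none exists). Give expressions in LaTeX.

not Gosper-summable; s_k does not exist

r(k) = k + 2 after simplifying.
Factor: A=k + 2; B=1; C=1.
f must satisfy (k + 2)·f(k+1) − (1)·f(k) = 1.
d = -1 from the (1,0,0) case.
deg f ≤ -1 is impossible — no certificate.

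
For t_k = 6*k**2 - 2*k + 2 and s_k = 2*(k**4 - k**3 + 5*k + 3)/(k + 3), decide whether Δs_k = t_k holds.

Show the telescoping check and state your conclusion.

s_(k+1) = 2*(5*k + (k + 1)**4 - (k + 1)**3 + 8)/(k + 4)
s_(k+1) − s_k = 2*(3*k**4 + 16*k**3 + 10*k**2 + 3*k + 12)/(k**2 + 7*k + 12)
(s_(k+1) − s_k) − t_k = 8*k*(-k**2 - 5*k + 2)/(k**2 + 7*k + 12)

Invalid: residual 8*k*(-k**2 - 5*k + 2)/(k**2 + 7*k + 12) ≠ 0.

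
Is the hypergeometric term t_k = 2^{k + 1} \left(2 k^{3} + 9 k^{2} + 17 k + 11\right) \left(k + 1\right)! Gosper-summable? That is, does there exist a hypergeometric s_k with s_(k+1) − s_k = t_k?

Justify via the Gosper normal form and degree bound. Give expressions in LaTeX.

Yes. s_k = 2^{k + 1} \left(k^{2} + k + 1\right) \left(k + 1\right)!.

The ratio is 2*(2*k**4 + 19*k**3 + 71*k**2 + 121*k + 78)/(2*k**3 + 9*k**2 + 17*k + 11).
Normal form (A,B,C) = (2*k + 4, 1, k**3 + 9*k**2/2 + 17*k/2 + 11/2).
Need (2*k + 4)·f(k+1) − (1)·f(k) = k**3 + 9*k**2/2 + 17*k/2 + 11/2.
d = 2 from the (1,0,3) case.
A polynomial solution: f(k) = (k**2 + k + 1)/2.
Then R = B(k−1)f/C = (k**2 + k + 1)/(2*k**3 + 9*k**2 + 17*k + 11), so s_k = R(k)·t_k = 2**(k + 1)*(k**2 + k + 1)*factorial(k + 1).
s_(k+1) − s_k = 2**(k + 1)*(2*k**3 + 9*k**2 + 17*k + 11)*factorial(k + 1) = t_k.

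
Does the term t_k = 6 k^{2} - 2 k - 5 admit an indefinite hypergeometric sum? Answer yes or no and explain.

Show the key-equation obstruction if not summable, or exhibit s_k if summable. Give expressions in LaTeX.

t_(k+1)/t_k = (6*k**2 + 10*k - 1)/(6*k**2 - 2*k - 5).
Gosper form: A/B · C(k+1)/C(k) with A=1, B=1, C=k**2 - k/3 - 5/6.
Key eq: (1)·f(k+1) = (1)·f(k) + (k**2 - k/3 - 5/6).
From deg A=0, deg B=0, deg C=2: d=3.
A polynomial solution: f(k) = k*(2*k**2 - 4*k - 3)/6.
Then R = B(k−1)f/C = k*(2*k**2 - 4*k - 3)/(6*k**2 - 2*k - 5), so s_k = R(k)·t_k = k*(2*k**2 - 4*k - 3).
Verify: 6*k**2 - 2*k - 5 matches t_k.

Yes. s_k = k \left(2 k^{2} - 4 k - 3\right).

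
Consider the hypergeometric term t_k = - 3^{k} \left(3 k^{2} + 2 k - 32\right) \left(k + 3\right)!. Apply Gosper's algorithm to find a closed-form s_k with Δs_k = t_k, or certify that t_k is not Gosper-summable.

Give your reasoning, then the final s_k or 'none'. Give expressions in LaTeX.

s_k = - 3^{k} \left(k - 4\right) \left(k + 3\right)!

Ratio r(k) = 3*(3*k**3 + 20*k**2 + 5*k - 108)/(3*k**2 + 2*k - 32).
So A=3*k + 12 and B=1, with C=k**2 + 2*k/3 - 32/3.
Key eq: (3*k + 12)·f(k+1) = (1)·f(k) + (k**2 + 2*k/3 - 32/3).
d = 1 from the (1,0,2) case.
Solve for f: f(k) = (k - 4)/3 (degree 1 ≤ 1).
Get s_k = R·t_k = -3**k*(k - 4)*factorial(k + 3) with R(k) = B(k−1)f(k)/C(k) = (k - 4)/(3*k**2 + 2*k - 32).
Check: Δs_k = -3**k*(3*k**2 + 2*k - 32)*factorial(k + 3). ✓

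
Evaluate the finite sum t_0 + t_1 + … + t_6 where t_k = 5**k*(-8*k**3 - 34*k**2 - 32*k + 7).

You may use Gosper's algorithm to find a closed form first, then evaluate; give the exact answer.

Step 1: r(k) = 5*(8*k**3 + 58*k**2 + 124*k + 67)/(8*k**3 + 34*k**2 + 32*k - 7).
Normal form (A,B,C) = (5, 1, k**3 + 17*k**2/4 + 4*k - 7/8).
f must satisfy (5)·f(k+1) − (1)·f(k) = k**3 + 17*k**2/4 + 4*k - 7/8.
Bound: deg f ≤ 3.
Match coefficients ⇒ f(k) = (2*k**3 + k**2 - 2*k - 3)/8.
Then R = B(k−1)f/C = (2*k**3 + k**2 - 2*k - 3)/(8*k**3 + 34*k**2 + 32*k - 7), so s_k = R(k)·t_k = 5**k*(-2*k**3 - k**2 + 2*k + 3).
Check: Δs_k = 5**k*(-8*k**3 - 34*k**2 - 32*k + 7). ✓
Evaluate s at k=7 and k=0: -56093750 and 3; difference -56093753.

Σ = -56093753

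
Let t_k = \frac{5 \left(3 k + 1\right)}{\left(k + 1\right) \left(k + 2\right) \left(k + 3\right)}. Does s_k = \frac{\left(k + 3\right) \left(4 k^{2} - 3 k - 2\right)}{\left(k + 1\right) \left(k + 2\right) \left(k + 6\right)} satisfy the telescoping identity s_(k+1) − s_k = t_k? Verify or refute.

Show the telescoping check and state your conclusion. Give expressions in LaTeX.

s_(k+1) = -(k + 4)*(3*k - 4*(k + 1)**2 + 5)/((k + 2)*(k + 3)*(k + 7))
s_(k+1) − s_k = (27*k**3 + 182*k**2 + 377*k + 102)/(k**5 + 19*k**4 + 131*k**3 + 401*k**2 + 540*k + 252)
(s_(k+1) − s_k) − t_k = 6*(2*k**3 - 3*k**2 - 53*k - 18)/(k**5 + 19*k**4 + 131*k**3 + 401*k**2 + 540*k + 252)

Invalid: residual \frac{6 \left(2 k^{3} - 3 k^{2} - 53 k - 18\right)}{k^{5} + 19 k^{4} + 131 k^{3} + 401 k^{2} + 540 k + 252} ≠ 0.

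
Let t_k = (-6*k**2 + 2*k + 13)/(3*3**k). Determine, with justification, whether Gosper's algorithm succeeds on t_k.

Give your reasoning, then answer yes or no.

Yes. s_k = (3*k**2 + 2*k - 4)/3**k.

Compute t_(k+1)/t_k: get (6*k**2 + 10*k - 9)/(3*(6*k**2 - 2*k - 13)).
So A=1/3 and B=1, with C=k**2 - k/3 - 13/6.
f must satisfy (1/3)·f(k+1) − (1)·f(k) = k**2 - k/3 - 13/6.
From deg A=0, deg B=0, deg C=2: d=2.
A polynomial solution: f(k) = -(3*k**2 + 2*k - 4)/2.
So s_k = (B(k−1)f/C)·t_k = (-3*(3*k**2 + 2*k - 4)/(6*k**2 - 2*k - 13))·t_k = (3*k**2 + 2*k - 4)/3**k.
Check: Δs_k = (-6*k**2 + 2*k + 13)/(3*3**k). ✓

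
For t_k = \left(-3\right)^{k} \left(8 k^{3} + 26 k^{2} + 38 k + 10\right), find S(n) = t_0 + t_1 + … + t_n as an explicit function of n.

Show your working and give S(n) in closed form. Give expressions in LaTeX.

t_(k+1)/t_k = 3*(-4*k**3 - 25*k**2 - 57*k - 41)/(4*k**3 + 13*k**2 + 19*k + 5).
Take A(k)=-3, B(k)=1, C(k)=k**3 + 13*k**2/4 + 19*k/4 + 5/4.
Need (-3)·f(k+1) − (1)·f(k) = k**3 + 13*k**2/4 + 19*k/4 + 5/4.
Degrees (0,0,3) ⇒ d ≤ 3.
Solving with deg f ≤ 3: f(k) = -(k**3 + k**2 + k - 1)/4.
Certificate R = B(k−1)f/C = -(k**3 + k**2 + k - 1)/(4*k**3 + 13*k**2 + 19*k + 5) gives s_k = 2*(-3)**k*(-k**3 - k**2 - k + 1).
Δs = (-3)**k*(8*k**3 + 26*k**2 + 38*k + 10), as required.
Σ_(k=0)^n t_k = s_(n+1) − s_(0) = (6*(-3)**n*(n**3 + 4*n**2 + 6*n + 2)) − (2), i.e. 6*(-3)**n*n**3 + 24*(-3)**n*n**2 + 36*(-3)**n*n + 12*(-3)**n - 2.

S(n) = 6 \left(-3\right)^{n} n^{3} + 24 \left(-3\right)^{n} n^{2} + 36 \left(-3\right)^{n} n + 12 \left(-3\right)^{n} - 2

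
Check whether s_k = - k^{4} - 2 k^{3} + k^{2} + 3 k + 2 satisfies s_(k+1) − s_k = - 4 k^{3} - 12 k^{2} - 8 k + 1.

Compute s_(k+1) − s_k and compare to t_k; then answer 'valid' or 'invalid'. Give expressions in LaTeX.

s_(k+1) = -k**4 - 6*k**3 - 11*k**2 - 5*k + 3
s_(k+1) − s_k = -4*k**3 - 12*k**2 - 8*k + 1
(s_(k+1) − s_k) − t_k = 0

Valid — Δs_k = t_k.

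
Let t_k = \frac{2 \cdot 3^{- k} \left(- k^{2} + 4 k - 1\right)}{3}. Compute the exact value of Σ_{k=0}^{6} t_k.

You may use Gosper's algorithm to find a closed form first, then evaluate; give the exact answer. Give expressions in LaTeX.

Σ = 28/2187

The ratio is (k**2 - 2*k - 2)/(3*(k**2 - 4*k + 1)).
Take A(k)=1/3, B(k)=1, C(k)=k**2 - 4*k + 1.
Need (1/3)·f(k+1) − (1)·f(k) = k**2 - 4*k + 1.
Bound: deg f ≤ 2.
Coefficient equations give f(k) = -3*k*(k - 3)/2.
R(k) = B(k−1)·f(k)/C(k) = -3*k*(k - 3)/(2*(k**2 - 4*k + 1)); s_k = R·t_k = k*(k - 3)/3**k.
Check: Δs_k = 2*(-k**2 + 4*k - 1)/(3*3**k). ✓
Σ_(k=0)^(6) t_k = s_(7) − s_(0) = 28/2187 − (0) = 28/2187.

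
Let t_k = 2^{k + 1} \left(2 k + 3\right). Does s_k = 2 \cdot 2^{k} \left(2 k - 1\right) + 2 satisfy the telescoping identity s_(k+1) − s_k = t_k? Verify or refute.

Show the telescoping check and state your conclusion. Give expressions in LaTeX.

s_(k+1) = 2*2**(k + 1)*(2*k + 1) + 2
s_(k+1) − s_k = 2**(k + 1)*(2*k + 3)
(s_(k+1) − s_k) − t_k = 0

valid (s_(k+1) − s_k reduces to t_k)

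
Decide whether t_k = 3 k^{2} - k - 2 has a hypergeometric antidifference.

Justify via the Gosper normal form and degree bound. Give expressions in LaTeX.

Compute t_(k+1)/t_k: get k*(3*k + 5)/(3*k**2 - k - 2).
A = 1, B = 1, C = k**2 - k/3 - 2/3.
Set up (1)·f(k+1) − (1)·f(k) − (k**2 - k/3 - 2/3) = 0.
Degrees (0,0,2) ⇒ d ≤ 3.
Solve for f: f(k) = k*(k**2 - 2*k - 1)/3 (degree 3 ≤ 3).
Then R = B(k−1)f/C = k*(k**2 - 2*k - 1)/((k - 1)*(3*k + 2)), so s_k = R(k)·t_k = k*(k**2 - 2*k - 1).
Check: Δs_k = 3*k**2 - k - 2. ✓

Yes. s_k = k \left(k^{2} - 2 k - 1\right).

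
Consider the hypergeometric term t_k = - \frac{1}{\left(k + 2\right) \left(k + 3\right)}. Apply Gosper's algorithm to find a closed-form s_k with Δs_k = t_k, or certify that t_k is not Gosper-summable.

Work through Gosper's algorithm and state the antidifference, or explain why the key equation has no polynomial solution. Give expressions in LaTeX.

Compute t_(k+1)/t_k: get (k + 2)/(k + 4).
Take A(k)=k + 2, B(k)=k + 4, C(k)=1.
Set up (k + 2)·f(k+1) − (k + 3)·f(k) − (1) = 0.
Degrees (1,1,0) ⇒ d ≤ 1.
Solving with deg f ≤ 1: f(k) = k/2.
Then R = B(k−1)f/C = k*(k + 3)/2, so s_k = R(k)·t_k = -k/(2*k + 4).
Verify: -1/(k**2 + 5*k + 6) matches t_k.

s_k = - \frac{k}{2 k + 4}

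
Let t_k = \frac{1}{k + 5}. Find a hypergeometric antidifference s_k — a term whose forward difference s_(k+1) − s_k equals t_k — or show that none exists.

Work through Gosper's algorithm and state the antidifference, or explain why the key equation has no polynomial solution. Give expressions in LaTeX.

not Gosper-summable; s_k does not exist

t_(k+1)/t_k = (k + 5)/(k + 6).
Gosper form: A/B · C(k+1)/C(k) with A=k + 5, B=k + 6, C=1.
f must satisfy (k + 5)·f(k+1) − (k + 5)·f(k) = 1.
Degrees (1,1,0) ⇒ d ≤ 0.
Generic f = c0 gives residual -1; -1 = 0 cannot hold, so t_k is not Gosper-summable.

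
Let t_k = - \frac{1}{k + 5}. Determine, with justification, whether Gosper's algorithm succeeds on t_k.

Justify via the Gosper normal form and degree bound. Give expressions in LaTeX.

No — the linear system for f has no solution.

Step 1: r(k) = (k + 5)/(k + 6).
A = k + 5, B = k + 6, C = 1.
Key eq: (k + 5)·f(k+1) = (k + 5)·f(k) + (1).
Bound: deg f ≤ 0.
Generic f = c0 gives residual -1; -1 = 0 cannot hold, so t_k is not Gosper-summable.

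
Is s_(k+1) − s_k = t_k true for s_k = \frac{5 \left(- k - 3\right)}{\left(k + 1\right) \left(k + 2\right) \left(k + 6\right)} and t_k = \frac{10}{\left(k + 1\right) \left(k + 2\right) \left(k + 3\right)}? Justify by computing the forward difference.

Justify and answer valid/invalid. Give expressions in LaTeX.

Invalid: residual \frac{45 \left(- k - 5\right)}{k^{5} + 19 k^{4} + 131 k^{3} + 401 k^{2} + 540 k + 252} ≠ 0.

s_(k+1) = 5*(-k - 4)/((k + 2)*(k + 3)*(k + 7))
s_(k+1) − s_k = 5*(2*k**2 + 17*k + 39)/(k**5 + 19*k**4 + 131*k**3 + 401*k**2 + 540*k + 252)
(s_(k+1) − s_k) − t_k = 45*(-k - 5)/(k**5 + 19*k**4 + 131*k**3 + 401*k**2 + 540*k + 252)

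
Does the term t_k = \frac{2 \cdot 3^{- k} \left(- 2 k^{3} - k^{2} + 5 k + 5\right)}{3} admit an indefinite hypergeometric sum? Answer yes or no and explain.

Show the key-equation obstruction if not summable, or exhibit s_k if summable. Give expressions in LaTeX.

Yes. s_k = 3^{- k} \left(2 k^{3} + 4 k^{2} + 2 k - 1\right).

Step 1: r(k) = (2*k**3 + 7*k**2 + 3*k - 7)/(3*(2*k**3 + k**2 - 5*k - 5)).
Factor: A=1/3; B=1; C=k**3 + k**2/2 - 5*k/2 - 5/2.
Solve (1/3)·f(k+1) − (1)·f(k) = k**3 + k**2/2 - 5*k/2 - 5/2.
d = 3 from the (0,0,3) case.
Match coefficients ⇒ f(k) = -3*(2*k**3 + 4*k**2 + 2*k - 1)/4.
Get s_k = R·t_k = (2*k**3 + 4*k**2 + 2*k - 1)/3**k with R(k) = B(k−1)f(k)/C(k) = -3*(2*k**3 + 4*k**2 + 2*k - 1)/(2*(2*k**3 + k**2 - 5*k - 5)).
Check: Δs_k = 2*(-2*k**3 - k**2 + 5*k + 5)/(3*3**k). ✓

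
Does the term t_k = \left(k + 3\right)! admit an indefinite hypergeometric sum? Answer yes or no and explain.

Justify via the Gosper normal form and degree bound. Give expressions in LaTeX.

No — negative degree bound, so no certificate f.

t_(k+1)/t_k = k + 4.
Factor: A=k + 4; B=1; C=1.
f must satisfy (k + 4)·f(k+1) − (1)·f(k) = 1.
deg f ≤ -1 (via 1,0,0).
d = -1 < 0 ⇒ no nonzero polynomial f; not summable.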